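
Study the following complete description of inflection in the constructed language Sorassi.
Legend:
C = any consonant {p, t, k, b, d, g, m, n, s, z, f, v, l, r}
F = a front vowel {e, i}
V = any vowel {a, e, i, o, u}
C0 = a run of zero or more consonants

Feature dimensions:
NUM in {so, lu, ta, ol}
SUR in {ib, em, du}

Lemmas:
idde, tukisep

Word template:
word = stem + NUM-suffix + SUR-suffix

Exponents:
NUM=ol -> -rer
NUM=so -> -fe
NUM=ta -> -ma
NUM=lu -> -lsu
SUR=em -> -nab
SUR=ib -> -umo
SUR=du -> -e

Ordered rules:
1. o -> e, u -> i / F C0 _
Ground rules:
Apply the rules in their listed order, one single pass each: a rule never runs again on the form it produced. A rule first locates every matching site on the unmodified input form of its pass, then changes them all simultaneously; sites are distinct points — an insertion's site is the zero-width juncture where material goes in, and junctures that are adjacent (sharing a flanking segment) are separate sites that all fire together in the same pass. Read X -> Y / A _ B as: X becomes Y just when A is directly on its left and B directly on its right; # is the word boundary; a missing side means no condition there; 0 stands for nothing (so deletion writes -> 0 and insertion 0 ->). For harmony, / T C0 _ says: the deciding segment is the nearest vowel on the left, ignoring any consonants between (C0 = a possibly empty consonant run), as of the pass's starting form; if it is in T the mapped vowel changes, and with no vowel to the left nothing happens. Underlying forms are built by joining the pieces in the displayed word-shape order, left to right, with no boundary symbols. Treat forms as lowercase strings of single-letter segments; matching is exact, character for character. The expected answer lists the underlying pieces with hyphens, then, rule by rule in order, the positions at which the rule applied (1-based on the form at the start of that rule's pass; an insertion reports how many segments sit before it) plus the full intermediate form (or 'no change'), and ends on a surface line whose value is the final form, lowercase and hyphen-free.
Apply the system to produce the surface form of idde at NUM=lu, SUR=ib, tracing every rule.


underlying: idde-lsu-umo
1. o -> e, u -> i / F C0 _: fires at position(s) 7: iddelsiumo
surface: iddelsiumo


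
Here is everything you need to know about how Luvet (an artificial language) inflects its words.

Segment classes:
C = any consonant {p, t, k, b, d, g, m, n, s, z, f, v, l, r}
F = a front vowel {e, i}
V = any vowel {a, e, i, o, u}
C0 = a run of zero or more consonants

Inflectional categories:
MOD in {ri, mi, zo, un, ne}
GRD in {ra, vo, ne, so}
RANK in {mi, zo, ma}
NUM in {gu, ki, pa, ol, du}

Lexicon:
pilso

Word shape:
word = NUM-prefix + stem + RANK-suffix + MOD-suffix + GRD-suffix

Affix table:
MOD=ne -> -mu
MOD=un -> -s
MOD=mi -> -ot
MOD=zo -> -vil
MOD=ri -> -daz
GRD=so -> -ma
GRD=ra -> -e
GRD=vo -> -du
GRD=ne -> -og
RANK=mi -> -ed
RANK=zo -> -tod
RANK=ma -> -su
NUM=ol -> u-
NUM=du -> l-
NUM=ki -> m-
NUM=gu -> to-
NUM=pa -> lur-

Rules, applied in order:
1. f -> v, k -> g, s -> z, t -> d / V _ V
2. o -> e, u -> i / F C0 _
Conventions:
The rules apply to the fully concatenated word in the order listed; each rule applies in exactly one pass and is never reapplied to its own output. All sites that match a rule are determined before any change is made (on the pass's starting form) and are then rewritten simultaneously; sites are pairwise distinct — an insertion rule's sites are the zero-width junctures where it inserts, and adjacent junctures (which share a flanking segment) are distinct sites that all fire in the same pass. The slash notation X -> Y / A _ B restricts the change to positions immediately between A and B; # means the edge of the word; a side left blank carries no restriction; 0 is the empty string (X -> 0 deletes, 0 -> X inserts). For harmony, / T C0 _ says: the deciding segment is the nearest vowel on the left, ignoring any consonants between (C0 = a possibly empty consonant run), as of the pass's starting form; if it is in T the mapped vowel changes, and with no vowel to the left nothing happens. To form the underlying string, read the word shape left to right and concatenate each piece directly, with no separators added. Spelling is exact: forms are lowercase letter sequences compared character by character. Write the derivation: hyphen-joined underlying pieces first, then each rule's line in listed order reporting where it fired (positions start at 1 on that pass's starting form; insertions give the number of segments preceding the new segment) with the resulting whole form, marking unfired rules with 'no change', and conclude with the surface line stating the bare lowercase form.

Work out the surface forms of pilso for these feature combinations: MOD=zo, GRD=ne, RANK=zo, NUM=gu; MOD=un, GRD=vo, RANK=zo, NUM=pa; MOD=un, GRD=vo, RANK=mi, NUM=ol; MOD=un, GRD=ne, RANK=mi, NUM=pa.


cell MOD=zo, GRD=ne, RANK=zo, NUM=gu:
underlying: to-pilso-tod-vil-og
1. f -> v, k -> g, s -> z, t -> d / V _ V: fires at position(s) 8: topilsododvilog
2. o -> e, u -> i / F C0 _: fires at position(s) 7, 14: topilsedodvileg
surface: topilsedodvileg

cell MOD=un, GRD=vo, RANK=zo, NUM=pa:
underlying: lur-pilso-tod-s-du
1. f -> v, k -> g, s -> z, t -> d / V _ V: fires at position(s) 9: lurpilsododsdu
2. o -> e, u -> i / F C0 _: fires at position(s) 8: lurpilsedodsdu
surface: lurpilsedodsdu

cell MOD=un, GRD=vo, RANK=mi, NUM=ol:
underlying: u-pilso-ed-s-du
1. f -> v, k -> g, s -> z, t -> d / V _ V: no change
2. o -> e, u -> i / F C0 _: fires at position(s) 6, 11: upilseedsdi
surface: upilseedsdi

cell MOD=un, GRD=ne, RANK=mi, NUM=pa:
underlying: lur-pilso-ed-s-og
1. f -> v, k -> g, s -> z, t -> d / V _ V: no change
2. o -> e, u -> i / F C0 _: fires at position(s) 8, 12: lurpilseedseg
surface: lurpilseedseg


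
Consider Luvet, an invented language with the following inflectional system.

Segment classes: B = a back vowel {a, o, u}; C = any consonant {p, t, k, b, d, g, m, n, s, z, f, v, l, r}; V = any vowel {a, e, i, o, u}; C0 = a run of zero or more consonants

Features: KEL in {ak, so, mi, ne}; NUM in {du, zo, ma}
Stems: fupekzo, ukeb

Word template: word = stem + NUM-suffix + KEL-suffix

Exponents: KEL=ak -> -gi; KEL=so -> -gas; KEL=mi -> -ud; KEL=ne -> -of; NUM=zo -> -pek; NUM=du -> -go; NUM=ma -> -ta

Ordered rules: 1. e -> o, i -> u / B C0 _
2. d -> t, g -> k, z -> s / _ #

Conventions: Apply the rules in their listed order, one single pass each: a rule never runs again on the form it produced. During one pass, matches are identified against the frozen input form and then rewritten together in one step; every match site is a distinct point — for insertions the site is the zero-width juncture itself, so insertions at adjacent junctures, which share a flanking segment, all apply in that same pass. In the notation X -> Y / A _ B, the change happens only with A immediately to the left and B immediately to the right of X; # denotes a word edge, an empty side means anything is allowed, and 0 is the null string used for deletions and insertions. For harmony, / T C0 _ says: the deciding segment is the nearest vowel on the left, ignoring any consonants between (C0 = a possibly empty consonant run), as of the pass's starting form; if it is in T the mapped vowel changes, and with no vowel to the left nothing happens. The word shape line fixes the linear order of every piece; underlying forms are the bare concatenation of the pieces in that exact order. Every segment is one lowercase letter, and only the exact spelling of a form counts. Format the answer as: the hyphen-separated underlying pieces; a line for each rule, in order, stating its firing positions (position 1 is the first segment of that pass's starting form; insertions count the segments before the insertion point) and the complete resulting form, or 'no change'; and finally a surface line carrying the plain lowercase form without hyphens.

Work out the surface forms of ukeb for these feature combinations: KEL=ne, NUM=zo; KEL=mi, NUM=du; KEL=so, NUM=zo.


cell KEL=ne, NUM=zo:
underlying: ukeb-pek-of
1. e -> o, i -> u / B C0 _: fires at position(s) 3: ukobpekof
2. d -> t, g -> k, z -> s / _ #: no change
surface: ukobpekof

cell KEL=mi, NUM=du:
underlying: ukeb-go-ud
1. e -> o, i -> u / B C0 _: fires at position(s) 3: ukobgoud
2. d -> t, g -> k, z -> s / _ #: fires at position(s) 8: ukobgout
surface: ukobgout

cell KEL=so, NUM=zo:
underlying: ukeb-pek-gas
1. e -> o, i -> u / B C0 _: fires at position(s) 3: ukobpekgas
2. d -> t, g -> k, z -> s / _ #: no change
surface: ukobpekgas


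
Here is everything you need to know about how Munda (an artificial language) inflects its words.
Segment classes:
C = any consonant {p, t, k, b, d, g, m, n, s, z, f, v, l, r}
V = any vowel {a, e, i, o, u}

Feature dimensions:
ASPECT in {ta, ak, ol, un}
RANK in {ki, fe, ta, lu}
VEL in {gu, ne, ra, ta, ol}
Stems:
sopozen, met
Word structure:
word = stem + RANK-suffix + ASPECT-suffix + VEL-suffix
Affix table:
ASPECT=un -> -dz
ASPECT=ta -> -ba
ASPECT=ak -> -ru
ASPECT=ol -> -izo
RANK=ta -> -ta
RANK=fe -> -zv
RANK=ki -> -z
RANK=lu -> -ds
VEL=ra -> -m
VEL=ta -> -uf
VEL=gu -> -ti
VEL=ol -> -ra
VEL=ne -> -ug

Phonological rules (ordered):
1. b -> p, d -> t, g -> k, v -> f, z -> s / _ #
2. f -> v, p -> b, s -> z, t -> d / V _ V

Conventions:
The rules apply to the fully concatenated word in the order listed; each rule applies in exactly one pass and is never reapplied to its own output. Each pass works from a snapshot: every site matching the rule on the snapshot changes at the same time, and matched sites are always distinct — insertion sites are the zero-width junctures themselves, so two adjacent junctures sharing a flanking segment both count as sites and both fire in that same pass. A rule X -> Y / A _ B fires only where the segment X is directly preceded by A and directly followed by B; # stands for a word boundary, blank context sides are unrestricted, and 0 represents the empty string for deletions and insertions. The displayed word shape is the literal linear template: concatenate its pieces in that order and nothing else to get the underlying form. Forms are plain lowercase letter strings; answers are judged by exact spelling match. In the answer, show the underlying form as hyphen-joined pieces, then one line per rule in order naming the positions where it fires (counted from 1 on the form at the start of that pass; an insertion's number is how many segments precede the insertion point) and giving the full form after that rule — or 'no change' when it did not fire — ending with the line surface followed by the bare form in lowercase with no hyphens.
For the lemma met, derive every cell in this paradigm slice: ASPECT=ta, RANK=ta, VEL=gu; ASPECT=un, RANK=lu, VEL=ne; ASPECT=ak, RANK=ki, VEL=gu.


cell ASPECT=ta, RANK=ta, VEL=gu:
underlying: met-ta-ba-ti
1. b -> p, d -> t, g -> k, v -> f, z -> s / _ #: no change
2. f -> v, p -> b, s -> z, t -> d / V _ V: fires at position(s) 8: mettabadi
surface: mettabadi

cell ASPECT=un, RANK=lu, VEL=ne:
underlying: met-ds-dz-ug
1. b -> p, d -> t, g -> k, v -> f, z -> s / _ #: fires at position(s) 9: metdsdzuk
2. f -> v, p -> b, s -> z, t -> d / V _ V: no change
surface: metdsdzuk

cell ASPECT=ak, RANK=ki, VEL=gu:
underlying: met-z-ru-ti
1. b -> p, d -> t, g -> k, v -> f, z -> s / _ #: no change
2. f -> v, p -> b, s -> z, t -> d / V _ V: fires at position(s) 7: metzrudi
surface: metzrudi


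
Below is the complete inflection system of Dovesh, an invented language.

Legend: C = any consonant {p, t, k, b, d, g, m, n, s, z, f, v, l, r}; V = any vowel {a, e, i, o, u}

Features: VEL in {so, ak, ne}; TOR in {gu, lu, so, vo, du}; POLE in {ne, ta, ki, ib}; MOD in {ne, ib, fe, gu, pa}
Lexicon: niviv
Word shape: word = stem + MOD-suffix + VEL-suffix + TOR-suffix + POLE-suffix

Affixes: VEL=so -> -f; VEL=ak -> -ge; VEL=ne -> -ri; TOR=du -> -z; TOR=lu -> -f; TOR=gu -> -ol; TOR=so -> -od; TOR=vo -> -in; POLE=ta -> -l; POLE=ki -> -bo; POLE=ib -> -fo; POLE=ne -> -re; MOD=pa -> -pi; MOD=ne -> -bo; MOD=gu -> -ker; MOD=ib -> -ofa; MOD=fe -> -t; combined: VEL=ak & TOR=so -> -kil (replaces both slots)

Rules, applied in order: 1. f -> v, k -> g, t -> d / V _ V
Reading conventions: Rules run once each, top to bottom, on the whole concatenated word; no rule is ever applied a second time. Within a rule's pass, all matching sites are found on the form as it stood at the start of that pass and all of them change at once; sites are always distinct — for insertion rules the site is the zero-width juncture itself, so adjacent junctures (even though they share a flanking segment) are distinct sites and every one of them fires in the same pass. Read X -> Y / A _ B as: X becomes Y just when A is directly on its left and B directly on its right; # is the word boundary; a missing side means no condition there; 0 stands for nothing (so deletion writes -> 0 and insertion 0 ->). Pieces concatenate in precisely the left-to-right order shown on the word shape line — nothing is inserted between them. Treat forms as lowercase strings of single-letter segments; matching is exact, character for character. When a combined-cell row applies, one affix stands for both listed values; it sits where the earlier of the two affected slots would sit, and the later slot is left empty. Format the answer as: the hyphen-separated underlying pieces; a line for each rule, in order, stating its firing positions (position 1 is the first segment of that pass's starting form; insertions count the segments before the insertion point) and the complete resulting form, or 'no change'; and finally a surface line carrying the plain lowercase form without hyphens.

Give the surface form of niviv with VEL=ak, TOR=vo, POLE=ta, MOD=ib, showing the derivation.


underlying: niviv-ofa-ge-in-l
1. f -> v, k -> g, t -> d / V _ V: fires at position(s) 7: nivivovageinl
surface: nivivovageinl


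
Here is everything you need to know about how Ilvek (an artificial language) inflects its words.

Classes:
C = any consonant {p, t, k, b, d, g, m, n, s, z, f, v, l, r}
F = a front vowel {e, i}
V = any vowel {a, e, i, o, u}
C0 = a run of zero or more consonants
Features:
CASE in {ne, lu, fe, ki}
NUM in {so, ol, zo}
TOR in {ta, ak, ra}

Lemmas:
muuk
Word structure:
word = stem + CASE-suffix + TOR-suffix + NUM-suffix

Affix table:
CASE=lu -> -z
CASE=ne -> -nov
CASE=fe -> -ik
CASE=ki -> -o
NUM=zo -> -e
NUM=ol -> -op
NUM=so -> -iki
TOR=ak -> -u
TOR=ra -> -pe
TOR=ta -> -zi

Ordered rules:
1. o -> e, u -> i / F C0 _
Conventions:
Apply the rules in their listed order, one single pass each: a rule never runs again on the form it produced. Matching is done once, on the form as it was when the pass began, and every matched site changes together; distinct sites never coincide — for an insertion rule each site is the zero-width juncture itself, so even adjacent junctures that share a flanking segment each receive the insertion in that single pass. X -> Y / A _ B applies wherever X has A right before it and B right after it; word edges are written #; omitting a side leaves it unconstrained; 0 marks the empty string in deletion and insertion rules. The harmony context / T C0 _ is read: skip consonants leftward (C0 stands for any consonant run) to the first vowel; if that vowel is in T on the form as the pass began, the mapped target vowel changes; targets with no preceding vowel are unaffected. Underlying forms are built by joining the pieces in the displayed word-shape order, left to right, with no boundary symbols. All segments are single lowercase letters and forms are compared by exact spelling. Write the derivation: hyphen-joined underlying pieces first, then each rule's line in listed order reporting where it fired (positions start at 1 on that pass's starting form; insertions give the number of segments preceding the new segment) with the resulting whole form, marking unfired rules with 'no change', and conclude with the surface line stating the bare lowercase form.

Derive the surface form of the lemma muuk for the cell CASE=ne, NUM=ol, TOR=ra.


underlying: muuk-nov-pe-op
1. o -> e, u -> i / F C0 _: fires at position(s) 10: muuknovpeep
surface: muuknovpeep


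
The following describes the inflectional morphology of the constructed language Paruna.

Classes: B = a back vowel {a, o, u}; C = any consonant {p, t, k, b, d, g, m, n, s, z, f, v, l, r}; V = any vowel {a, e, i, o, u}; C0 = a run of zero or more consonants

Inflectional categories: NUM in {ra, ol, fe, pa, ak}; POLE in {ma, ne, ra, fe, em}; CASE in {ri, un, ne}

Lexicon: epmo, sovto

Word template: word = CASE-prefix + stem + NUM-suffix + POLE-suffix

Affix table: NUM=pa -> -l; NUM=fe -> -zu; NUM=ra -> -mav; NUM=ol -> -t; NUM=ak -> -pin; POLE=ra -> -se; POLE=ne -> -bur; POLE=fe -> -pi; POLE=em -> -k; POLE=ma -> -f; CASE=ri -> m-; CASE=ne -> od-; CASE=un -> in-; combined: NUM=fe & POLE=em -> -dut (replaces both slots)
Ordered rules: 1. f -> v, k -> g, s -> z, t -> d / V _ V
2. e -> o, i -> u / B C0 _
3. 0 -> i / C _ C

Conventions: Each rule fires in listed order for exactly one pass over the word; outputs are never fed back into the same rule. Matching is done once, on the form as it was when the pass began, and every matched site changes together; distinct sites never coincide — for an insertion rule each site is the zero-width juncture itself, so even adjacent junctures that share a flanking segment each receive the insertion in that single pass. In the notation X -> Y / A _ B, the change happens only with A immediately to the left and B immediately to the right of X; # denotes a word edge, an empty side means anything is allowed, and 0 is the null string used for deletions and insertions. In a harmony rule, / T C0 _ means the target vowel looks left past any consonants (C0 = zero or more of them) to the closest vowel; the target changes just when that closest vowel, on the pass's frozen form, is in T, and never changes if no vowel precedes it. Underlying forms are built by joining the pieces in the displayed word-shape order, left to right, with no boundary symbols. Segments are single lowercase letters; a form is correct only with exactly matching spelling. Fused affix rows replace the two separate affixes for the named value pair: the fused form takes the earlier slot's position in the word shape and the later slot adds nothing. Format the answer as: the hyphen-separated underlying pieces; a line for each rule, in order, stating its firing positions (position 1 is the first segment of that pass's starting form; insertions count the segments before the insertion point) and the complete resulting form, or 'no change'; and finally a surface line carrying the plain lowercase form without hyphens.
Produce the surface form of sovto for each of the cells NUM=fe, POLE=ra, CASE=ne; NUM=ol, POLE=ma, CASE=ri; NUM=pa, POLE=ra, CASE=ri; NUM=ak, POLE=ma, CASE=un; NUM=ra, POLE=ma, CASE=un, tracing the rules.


cell NUM=fe, POLE=ra, CASE=ne:
underlying: od-sovto-zu-se
1. f -> v, k -> g, s -> z, t -> d / V _ V: fires at position(s) 10: odsovtozuze
2. e -> o, i -> u / B C0 _: fires at position(s) 11: odsovtozuzo
3. 0 -> i / C _ C: inserts after position(s) 2, 5: odisovitozuzo
surface: odisovitozuzo

cell NUM=ol, POLE=ma, CASE=ri:
underlying: m-sovto-t-f
1. f -> v, k -> g, s -> z, t -> d / V _ V: no change
2. e -> o, i -> u / B C0 _: no change
3. 0 -> i / C _ C: inserts after position(s) 1, 4, 7: misovitotif
surface: misovitotif

cell NUM=pa, POLE=ra, CASE=ri:
underlying: m-sovto-l-se
1. f -> v, k -> g, s -> z, t -> d / V _ V: no change
2. e -> o, i -> u / B C0 _: fires at position(s) 9: msovtolso
3. 0 -> i / C _ C: inserts after position(s) 1, 4, 7: misovitoliso
surface: misovitoliso

cell NUM=ak, POLE=ma, CASE=un:
underlying: in-sovto-pin-f
1. f -> v, k -> g, s -> z, t -> d / V _ V: no change
2. e -> o, i -> u / B C0 _: fires at position(s) 9: insovtopunf
3. 0 -> i / C _ C: inserts after position(s) 2, 5, 10: inisovitopunif
surface: inisovitopunif

cell NUM=ra, POLE=ma, CASE=un:
underlying: in-sovto-mav-f
1. f -> v, k -> g, s -> z, t -> d / V _ V: no change
2. e -> o, i -> u / B C0 _: no change
3. 0 -> i / C _ C: inserts after position(s) 2, 5, 10: inisovitomavif
surface: inisovitomavif


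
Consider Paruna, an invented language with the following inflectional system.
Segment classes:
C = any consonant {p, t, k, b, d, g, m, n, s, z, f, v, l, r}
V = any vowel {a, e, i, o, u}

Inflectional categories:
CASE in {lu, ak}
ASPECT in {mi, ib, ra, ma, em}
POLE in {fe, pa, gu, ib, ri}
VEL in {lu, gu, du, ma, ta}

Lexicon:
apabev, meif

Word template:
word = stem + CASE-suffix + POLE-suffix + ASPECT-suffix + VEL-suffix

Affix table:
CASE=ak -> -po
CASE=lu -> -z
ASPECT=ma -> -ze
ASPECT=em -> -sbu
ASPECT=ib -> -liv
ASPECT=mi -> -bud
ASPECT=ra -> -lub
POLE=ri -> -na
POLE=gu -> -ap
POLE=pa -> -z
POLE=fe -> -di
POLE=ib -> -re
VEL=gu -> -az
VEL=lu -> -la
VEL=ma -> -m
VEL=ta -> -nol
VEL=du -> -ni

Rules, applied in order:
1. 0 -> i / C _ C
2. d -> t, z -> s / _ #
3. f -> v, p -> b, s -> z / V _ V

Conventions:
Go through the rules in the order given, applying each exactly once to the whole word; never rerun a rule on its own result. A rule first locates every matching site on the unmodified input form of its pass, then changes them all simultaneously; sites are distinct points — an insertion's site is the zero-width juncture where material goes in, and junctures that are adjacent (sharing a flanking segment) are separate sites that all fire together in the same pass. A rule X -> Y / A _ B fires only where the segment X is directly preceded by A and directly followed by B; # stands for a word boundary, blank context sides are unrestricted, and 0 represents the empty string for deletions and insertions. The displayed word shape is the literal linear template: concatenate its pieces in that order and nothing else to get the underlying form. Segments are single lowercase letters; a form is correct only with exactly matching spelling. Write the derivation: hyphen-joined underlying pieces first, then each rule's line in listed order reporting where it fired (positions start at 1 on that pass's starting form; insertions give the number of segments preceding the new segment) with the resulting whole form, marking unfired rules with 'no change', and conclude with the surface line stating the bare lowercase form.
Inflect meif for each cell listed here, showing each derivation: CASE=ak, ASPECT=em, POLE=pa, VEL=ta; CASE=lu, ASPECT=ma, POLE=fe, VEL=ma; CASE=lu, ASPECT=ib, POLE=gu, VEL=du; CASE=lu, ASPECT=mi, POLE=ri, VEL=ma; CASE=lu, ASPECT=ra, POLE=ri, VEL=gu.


cell CASE=ak, ASPECT=em, POLE=pa, VEL=ta:
underlying: meif-po-z-sbu-nol
1. 0 -> i / C _ C: inserts after position(s) 4, 7, 8: meifipozisibunol
2. d -> t, z -> s / _ #: no change
3. f -> v, p -> b, s -> z / V _ V: fires at position(s) 4, 6, 10: meivibozizibunol
surface: meivibozizibunol

cell CASE=lu, ASPECT=ma, POLE=fe, VEL=ma:
underlying: meif-z-di-ze-m
1. 0 -> i / C _ C: inserts after position(s) 4, 5: meifizidizem
2. d -> t, z -> s / _ #: no change
3. f -> v, p -> b, s -> z / V _ V: fires at position(s) 4: meivizidizem
surface: meivizidizem

cell CASE=lu, ASPECT=ib, POLE=gu, VEL=du:
underlying: meif-z-ap-liv-ni
1. 0 -> i / C _ C: inserts after position(s) 4, 7, 10: meifizapilivini
2. d -> t, z -> s / _ #: no change
3. f -> v, p -> b, s -> z / V _ V: fires at position(s) 4, 8: meivizabilivini
surface: meivizabilivini

cell CASE=lu, ASPECT=mi, POLE=ri, VEL=ma:
underlying: meif-z-na-bud-m
1. 0 -> i / C _ C: inserts after position(s) 4, 5, 10: meifizinabudim
2. d -> t, z -> s / _ #: no change
3. f -> v, p -> b, s -> z / V _ V: fires at position(s) 4: meivizinabudim
surface: meivizinabudim

cell CASE=lu, ASPECT=ra, POLE=ri, VEL=gu:
underlying: meif-z-na-lub-az
1. 0 -> i / C _ C: inserts after position(s) 4, 5: meifizinalubaz
2. d -> t, z -> s / _ #: fires at position(s) 14: meifizinalubas
3. f -> v, p -> b, s -> z / V _ V: fires at position(s) 4: meivizinalubas
surface: meivizinalubas


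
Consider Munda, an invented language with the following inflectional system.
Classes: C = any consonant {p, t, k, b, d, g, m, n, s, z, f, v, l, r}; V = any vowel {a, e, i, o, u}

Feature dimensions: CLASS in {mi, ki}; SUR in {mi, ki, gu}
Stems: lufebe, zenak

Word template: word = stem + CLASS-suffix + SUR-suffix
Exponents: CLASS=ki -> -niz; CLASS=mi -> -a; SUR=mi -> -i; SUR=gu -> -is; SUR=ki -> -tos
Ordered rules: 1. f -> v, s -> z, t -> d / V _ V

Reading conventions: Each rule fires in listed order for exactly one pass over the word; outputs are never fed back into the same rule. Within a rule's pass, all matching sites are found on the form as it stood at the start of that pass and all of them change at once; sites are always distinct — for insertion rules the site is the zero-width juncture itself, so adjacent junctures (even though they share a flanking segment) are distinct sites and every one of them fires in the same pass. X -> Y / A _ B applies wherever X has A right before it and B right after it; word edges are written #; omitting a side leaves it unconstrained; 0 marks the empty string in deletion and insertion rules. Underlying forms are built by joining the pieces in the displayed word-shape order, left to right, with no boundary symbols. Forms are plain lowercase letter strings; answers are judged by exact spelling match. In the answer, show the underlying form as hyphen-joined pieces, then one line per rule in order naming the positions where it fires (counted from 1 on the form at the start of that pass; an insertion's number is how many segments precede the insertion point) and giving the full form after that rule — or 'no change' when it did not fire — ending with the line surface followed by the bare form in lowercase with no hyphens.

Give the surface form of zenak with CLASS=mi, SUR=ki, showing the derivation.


underlying: zenak-a-tos
1. f -> v, s -> z, t -> d / V _ V: fires at position(s) 7: zenakados
surface: zenakados


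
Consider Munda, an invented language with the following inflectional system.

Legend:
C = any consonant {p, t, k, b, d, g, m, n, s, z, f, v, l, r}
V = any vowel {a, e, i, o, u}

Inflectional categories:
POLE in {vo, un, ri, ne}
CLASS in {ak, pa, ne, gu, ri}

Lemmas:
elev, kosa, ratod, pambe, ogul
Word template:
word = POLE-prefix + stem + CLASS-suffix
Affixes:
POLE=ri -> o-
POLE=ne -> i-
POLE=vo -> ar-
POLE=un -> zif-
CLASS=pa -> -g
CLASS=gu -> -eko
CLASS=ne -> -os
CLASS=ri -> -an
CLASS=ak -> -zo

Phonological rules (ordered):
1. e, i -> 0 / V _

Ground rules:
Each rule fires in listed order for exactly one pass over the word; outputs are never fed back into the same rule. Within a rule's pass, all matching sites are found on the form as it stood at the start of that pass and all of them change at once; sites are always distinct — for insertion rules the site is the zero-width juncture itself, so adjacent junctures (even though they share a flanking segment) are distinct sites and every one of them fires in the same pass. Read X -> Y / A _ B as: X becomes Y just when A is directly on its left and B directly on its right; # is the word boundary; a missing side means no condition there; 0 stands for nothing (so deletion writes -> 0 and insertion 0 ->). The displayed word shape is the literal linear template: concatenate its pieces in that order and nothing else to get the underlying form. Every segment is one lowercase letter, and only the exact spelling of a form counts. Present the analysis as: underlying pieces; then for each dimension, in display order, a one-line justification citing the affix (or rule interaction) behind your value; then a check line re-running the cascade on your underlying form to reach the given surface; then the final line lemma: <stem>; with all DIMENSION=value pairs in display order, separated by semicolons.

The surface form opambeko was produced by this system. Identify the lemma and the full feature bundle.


underlying: o-pambe-eko
POLE=ri - signalled by the affix o-
CLASS=gu - signalled by the affix -eko
check: opambeeko -> opambeko
lemma: pambe; POLE=ri; CLASS=gu


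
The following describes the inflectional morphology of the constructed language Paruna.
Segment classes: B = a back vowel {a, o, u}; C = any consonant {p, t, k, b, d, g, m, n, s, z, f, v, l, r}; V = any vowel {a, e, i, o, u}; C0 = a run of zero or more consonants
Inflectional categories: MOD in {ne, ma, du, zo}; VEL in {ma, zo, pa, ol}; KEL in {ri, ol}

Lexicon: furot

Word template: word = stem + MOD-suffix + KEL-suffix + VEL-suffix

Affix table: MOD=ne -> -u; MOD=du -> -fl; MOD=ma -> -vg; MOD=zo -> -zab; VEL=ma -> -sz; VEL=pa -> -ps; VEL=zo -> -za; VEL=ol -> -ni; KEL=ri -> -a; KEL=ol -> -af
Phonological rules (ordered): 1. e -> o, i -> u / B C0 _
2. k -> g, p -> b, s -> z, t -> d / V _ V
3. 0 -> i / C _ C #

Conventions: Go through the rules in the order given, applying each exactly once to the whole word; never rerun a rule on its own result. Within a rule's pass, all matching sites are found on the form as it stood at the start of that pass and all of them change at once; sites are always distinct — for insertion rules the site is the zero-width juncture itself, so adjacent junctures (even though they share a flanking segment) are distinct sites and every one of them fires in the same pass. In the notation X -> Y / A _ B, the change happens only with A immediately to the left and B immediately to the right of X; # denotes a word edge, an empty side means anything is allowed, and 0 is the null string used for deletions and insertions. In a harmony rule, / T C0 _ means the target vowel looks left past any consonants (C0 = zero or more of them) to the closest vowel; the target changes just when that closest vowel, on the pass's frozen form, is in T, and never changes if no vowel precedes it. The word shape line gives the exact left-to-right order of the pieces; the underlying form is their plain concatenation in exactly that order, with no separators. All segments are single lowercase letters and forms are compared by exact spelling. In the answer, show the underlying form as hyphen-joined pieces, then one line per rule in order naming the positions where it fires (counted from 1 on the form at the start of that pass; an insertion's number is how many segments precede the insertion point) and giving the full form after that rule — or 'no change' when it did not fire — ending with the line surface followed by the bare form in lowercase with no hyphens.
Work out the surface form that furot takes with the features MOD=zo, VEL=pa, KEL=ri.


underlying: furot-zab-a-ps
1. e -> o, i -> u / B C0 _: no change
2. k -> g, p -> b, s -> z, t -> d / V _ V: no change
3. 0 -> i / C _ C #: inserts after position(s) 10: furotzabapis
surface: furotzabapis


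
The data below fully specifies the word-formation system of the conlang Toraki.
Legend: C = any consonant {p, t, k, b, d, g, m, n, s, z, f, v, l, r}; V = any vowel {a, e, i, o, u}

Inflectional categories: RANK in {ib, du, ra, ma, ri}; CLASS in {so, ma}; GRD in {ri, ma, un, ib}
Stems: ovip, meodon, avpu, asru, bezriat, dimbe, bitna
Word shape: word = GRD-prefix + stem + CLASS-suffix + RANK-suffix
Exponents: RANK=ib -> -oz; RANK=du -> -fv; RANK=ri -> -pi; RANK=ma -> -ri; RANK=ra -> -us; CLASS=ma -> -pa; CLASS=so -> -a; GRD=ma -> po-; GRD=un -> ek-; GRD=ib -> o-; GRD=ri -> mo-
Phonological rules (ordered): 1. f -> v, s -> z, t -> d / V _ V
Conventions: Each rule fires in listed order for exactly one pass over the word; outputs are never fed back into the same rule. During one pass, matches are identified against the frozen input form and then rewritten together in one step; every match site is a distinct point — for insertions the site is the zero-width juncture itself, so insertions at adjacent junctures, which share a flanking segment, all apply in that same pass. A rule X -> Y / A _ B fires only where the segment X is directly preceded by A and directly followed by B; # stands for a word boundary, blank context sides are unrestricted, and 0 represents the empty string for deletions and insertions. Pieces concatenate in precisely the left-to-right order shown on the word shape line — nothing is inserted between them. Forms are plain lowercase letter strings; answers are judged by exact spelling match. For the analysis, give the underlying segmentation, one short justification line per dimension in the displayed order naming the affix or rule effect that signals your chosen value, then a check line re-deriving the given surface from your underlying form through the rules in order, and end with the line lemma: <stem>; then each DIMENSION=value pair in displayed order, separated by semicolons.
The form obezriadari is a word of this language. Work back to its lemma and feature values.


underlying: o-bezriat-a-ri
RANK=ma - signalled by the affix -ri
CLASS=so - signalled by the affix -a
GRD=ib - signalled by the affix o-
check: obezriatari -> obezriadari
lemma: bezriat; RANK=ma; CLASS=so; GRD=ib


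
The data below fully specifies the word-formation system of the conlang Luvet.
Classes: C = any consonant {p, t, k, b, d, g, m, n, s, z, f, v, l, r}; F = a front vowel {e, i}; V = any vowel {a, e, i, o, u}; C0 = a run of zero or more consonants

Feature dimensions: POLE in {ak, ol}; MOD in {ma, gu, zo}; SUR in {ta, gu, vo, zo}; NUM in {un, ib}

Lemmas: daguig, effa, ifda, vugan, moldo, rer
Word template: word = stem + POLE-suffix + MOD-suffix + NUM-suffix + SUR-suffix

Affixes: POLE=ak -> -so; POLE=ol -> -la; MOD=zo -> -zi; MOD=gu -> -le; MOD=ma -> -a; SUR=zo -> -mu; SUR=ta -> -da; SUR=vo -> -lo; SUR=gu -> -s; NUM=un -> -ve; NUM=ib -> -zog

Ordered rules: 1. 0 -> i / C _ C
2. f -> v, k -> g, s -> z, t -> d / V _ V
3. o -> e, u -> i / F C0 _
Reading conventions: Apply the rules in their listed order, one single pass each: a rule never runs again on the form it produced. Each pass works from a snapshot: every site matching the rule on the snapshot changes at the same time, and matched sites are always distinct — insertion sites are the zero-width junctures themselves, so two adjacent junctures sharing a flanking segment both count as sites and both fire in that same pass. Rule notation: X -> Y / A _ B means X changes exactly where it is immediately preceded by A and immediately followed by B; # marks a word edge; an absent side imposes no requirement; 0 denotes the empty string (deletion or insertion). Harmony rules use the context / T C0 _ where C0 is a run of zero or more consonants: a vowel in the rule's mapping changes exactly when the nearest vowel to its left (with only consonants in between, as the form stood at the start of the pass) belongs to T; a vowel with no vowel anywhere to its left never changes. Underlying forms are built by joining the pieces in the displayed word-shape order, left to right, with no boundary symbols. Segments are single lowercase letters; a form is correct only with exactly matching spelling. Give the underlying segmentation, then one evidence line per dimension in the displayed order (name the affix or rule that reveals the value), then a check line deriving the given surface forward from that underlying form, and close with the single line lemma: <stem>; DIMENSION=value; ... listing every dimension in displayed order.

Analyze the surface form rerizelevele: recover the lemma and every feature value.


underlying: rer-so-le-ve-lo
POLE=ak - signalled by the affix -so
MOD=gu - signalled by the affix -le
SUR=vo - signalled by the affix -lo
NUM=un - signalled by the affix -ve
check: rersolevelo -> rerisolevelo -> rerizolevelo -> rerizelevele
lemma: rer; POLE=ak; MOD=gu; SUR=vo; NUM=un


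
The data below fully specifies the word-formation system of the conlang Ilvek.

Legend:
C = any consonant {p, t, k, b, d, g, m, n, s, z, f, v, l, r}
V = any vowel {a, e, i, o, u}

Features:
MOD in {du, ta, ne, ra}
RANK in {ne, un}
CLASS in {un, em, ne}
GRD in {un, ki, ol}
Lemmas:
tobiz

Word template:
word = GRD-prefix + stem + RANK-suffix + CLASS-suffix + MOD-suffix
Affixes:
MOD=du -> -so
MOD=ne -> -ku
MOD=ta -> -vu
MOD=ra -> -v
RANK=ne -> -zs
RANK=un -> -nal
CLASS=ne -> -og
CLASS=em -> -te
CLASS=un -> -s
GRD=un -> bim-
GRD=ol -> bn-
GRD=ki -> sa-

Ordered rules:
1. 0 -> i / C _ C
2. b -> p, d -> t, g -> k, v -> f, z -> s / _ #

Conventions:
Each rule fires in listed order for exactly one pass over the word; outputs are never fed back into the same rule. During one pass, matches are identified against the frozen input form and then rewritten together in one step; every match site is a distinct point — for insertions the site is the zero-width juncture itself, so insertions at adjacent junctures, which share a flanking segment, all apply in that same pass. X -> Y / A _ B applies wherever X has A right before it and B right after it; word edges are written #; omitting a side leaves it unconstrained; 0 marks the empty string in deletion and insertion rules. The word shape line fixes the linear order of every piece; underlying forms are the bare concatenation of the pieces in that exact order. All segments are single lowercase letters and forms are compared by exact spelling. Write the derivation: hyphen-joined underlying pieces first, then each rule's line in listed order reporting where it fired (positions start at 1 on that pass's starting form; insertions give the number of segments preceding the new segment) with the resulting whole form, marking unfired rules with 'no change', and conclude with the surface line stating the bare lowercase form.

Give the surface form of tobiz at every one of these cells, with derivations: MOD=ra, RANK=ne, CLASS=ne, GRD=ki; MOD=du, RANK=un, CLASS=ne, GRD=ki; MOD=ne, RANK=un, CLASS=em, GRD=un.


cell MOD=ra, RANK=ne, CLASS=ne, GRD=ki:
underlying: sa-tobiz-zs-og-v
1. 0 -> i / C _ C: inserts after position(s) 7, 8, 11: satobizizisogiv
2. b -> p, d -> t, g -> k, v -> f, z -> s / _ #: fires at position(s) 15: satobizizisogif
surface: satobizizisogif

cell MOD=du, RANK=un, CLASS=ne, GRD=ki:
underlying: sa-tobiz-nal-og-so
1. 0 -> i / C _ C: inserts after position(s) 7, 12: satobizinalogiso
2. b -> p, d -> t, g -> k, v -> f, z -> s / _ #: no change
surface: satobizinalogiso

cell MOD=ne, RANK=un, CLASS=em, GRD=un:
underlying: bim-tobiz-nal-te-ku
1. 0 -> i / C _ C: inserts after position(s) 3, 8, 11: bimitobizinaliteku
2. b -> p, d -> t, g -> k, v -> f, z -> s / _ #: no change
surface: bimitobizinaliteku


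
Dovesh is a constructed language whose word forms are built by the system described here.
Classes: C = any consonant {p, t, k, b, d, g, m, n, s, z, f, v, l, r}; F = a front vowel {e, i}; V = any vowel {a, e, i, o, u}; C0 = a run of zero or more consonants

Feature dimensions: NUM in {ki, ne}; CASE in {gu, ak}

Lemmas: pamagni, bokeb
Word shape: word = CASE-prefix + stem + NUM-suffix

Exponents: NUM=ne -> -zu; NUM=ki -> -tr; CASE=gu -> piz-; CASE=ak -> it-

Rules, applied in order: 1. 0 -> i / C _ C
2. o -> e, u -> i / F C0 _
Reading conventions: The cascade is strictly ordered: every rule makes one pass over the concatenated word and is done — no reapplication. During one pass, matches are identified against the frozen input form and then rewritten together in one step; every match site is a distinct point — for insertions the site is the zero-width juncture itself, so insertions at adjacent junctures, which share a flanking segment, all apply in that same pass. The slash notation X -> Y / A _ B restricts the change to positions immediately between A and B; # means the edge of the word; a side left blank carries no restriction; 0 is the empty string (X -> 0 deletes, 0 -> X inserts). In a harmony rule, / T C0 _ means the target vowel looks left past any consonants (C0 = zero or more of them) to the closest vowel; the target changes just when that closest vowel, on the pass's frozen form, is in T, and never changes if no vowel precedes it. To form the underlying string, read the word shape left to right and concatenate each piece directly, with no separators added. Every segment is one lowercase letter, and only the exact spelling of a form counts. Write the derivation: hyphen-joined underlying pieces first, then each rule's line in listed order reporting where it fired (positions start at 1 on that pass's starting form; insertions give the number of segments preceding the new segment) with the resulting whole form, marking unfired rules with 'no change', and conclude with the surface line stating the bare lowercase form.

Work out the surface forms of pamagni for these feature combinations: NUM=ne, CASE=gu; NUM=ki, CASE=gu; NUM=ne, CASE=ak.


cell NUM=ne, CASE=gu:
underlying: piz-pamagni-zu
1. 0 -> i / C _ C: inserts after position(s) 3, 8: pizipamaginizu
2. o -> e, u -> i / F C0 _: fires at position(s) 14: pizipamaginizi
surface: pizipamaginizi

cell NUM=ki, CASE=gu:
underlying: piz-pamagni-tr
1. 0 -> i / C _ C: inserts after position(s) 3, 8, 11: pizipamaginitir
2. o -> e, u -> i / F C0 _: no change
surface: pizipamaginitir

cell NUM=ne, CASE=ak:
underlying: it-pamagni-zu
1. 0 -> i / C _ C: inserts after position(s) 2, 7: itipamaginizu
2. o -> e, u -> i / F C0 _: fires at position(s) 13: itipamaginizi
surface: itipamaginizi
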